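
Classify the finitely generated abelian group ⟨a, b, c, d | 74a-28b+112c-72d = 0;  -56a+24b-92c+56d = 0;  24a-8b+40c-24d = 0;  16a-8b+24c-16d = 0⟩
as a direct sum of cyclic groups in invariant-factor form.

rank_ℚ(R)=4; free=4−4=0
SNF(R) diag = [2, 4, 8, 8] → torsion [2, 4, 8, 8]

Answer: M ≅ ℤ/2 ⊕ ℤ/4 ⊕ ℤ/8 ⊕ ℤ/8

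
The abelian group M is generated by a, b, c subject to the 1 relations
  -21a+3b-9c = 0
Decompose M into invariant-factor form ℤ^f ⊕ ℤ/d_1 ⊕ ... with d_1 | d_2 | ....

rank_ℚ(R)=1; free=3−1=2
SNF(R) diag = [3] → torsion [3]

Answer: M ≅ ℤ^2 ⊕ ℤ/3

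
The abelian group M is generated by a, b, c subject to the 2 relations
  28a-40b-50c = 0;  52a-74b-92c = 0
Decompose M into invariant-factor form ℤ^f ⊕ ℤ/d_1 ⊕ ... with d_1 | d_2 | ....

Answer: M ≅ ℤ^1 ⊕ ℤ/2 ⊕ ℤ/2

Derivation:
rank_ℚ(R)=2; free=3−2=1
SNF(R) diag = [2, 2] → torsion [2, 2]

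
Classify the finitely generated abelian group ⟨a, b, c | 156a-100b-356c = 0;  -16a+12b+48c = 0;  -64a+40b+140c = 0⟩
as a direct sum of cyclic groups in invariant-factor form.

rank_ℚ(R)=3; free=3−3=0
SNF(R) diag = [4, 4, 12] → torsion [4, 4, 12]

Answer: M ≅ ℤ/4 ⊕ ℤ/4 ⊕ ℤ/12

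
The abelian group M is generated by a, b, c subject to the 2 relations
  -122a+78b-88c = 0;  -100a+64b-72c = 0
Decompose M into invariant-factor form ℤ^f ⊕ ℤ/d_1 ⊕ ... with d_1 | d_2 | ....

Answer: M ≅ ℤ^1 ⊕ ℤ/2 ⊕ ℤ/4

Derivation:
rank_ℚ(R)=2; free=3−2=1
SNF(R) diag = [2, 4] → torsion [2, 4]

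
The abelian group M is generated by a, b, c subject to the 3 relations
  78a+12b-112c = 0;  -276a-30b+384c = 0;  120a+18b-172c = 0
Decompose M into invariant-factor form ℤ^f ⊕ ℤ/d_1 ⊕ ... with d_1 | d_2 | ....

Answer: M ≅ ℤ/2 ⊕ ℤ/6 ⊕ ℤ/12

Derivation:
rank_ℚ(R)=3; free=3−3=0
SNF(R) diag = [2, 6, 12] → torsion [2, 6, 12]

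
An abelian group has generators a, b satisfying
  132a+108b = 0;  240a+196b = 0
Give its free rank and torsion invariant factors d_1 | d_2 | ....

Answer: M ≅ ℤ/4 ⊕ ℤ/12

Derivation:
rank_ℚ(R)=2; free=2−2=0
SNF(R) diag = [4, 12] → torsion [4, 12]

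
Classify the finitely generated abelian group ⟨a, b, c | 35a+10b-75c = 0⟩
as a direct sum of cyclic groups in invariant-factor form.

rank_ℚ(R)=1; free=3−1=2
SNF(R) diag = [5] → torsion [5]

Answer: M ≅ ℤ^2 ⊕ ℤ/5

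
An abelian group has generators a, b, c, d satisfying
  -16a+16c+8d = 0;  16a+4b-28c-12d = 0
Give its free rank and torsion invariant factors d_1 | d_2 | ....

Answer: M ≅ ℤ^2 ⊕ ℤ/4 ⊕ ℤ/8

Derivation:
rank_ℚ(R)=2; free=4−2=2
SNF(R) diag = [4, 8] → torsion [4, 8]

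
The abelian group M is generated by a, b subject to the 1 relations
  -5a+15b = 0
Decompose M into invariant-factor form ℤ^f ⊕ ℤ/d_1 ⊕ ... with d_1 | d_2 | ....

rank_ℚ(R)=1; free=2−1=1
SNF(R) diag = [5] → torsion [5]

Answer: M ≅ ℤ^1 ⊕ ℤ/5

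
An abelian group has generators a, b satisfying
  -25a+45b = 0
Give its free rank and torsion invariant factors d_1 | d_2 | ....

rank_ℚ(R)=1; free=2−1=1
SNF(R) diag = [5] → torsion [5]

Answer: M ≅ ℤ^1 ⊕ ℤ/5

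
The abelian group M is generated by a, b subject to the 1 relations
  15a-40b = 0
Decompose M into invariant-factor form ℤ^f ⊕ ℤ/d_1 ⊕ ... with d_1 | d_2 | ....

Answer: M ≅ ℤ^1 ⊕ ℤ/5

Derivation:
rank_ℚ(R)=1; free=2−1=1
SNF(R) diag = [5] → torsion [5]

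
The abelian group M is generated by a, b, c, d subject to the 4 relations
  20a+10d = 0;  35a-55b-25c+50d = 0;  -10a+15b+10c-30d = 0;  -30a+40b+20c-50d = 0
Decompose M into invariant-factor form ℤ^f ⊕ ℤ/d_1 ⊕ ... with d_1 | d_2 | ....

Answer: M ≅ ℤ/5 ⊕ ℤ/5 ⊕ ℤ/10 ⊕ ℤ/30

Derivation:
rank_ℚ(R)=4; free=4−4=0
SNF(R) diag = [5, 5, 10, 30] → torsion [5, 5, 10, 30]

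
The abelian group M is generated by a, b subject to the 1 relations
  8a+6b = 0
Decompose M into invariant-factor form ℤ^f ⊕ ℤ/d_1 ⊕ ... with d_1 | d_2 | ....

rank_ℚ(R)=1; free=2−1=1
SNF(R) diag = [2] → torsion [2]

Answer: M ≅ ℤ^1 ⊕ ℤ/2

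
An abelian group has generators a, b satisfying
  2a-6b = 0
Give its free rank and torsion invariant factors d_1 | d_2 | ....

rank_ℚ(R)=1; free=2−1=1
SNF(R) diag = [2] → torsion [2]

Answer: M ≅ ℤ^1 ⊕ ℤ/2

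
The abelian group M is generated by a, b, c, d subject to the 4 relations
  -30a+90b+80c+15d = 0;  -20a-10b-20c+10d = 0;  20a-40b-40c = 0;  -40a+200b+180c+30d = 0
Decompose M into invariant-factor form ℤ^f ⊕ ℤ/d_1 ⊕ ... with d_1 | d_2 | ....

Answer: M ≅ ℤ/5 ⊕ ℤ/10 ⊕ ℤ/20 ⊕ ℤ/60

Derivation:
rank_ℚ(R)=4; free=4−4=0
SNF(R) diag = [5, 10, 20, 60] → torsion [5, 10, 20, 60]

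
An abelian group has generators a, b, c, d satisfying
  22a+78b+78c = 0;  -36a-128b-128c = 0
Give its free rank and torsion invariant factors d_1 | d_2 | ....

rank_ℚ(R)=2; free=4−2=2
SNF(R) diag = [2, 4] → torsion [2, 4]

Answer: M ≅ ℤ^2 ⊕ ℤ/2 ⊕ ℤ/4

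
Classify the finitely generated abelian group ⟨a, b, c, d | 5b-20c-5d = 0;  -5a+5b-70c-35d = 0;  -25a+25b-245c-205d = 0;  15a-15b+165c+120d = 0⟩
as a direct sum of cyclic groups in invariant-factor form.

Answer: M ≅ ℤ/5 ⊕ ℤ/5 ⊕ ℤ/15 ⊕ ℤ/15

Derivation:
rank_ℚ(R)=4; free=4−4=0
SNF(R) diag = [5, 5, 15, 15] → torsion [5, 5, 15, 15]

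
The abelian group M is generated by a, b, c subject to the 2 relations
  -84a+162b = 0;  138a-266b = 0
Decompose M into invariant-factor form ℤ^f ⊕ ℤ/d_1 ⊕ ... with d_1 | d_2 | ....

rank_ℚ(R)=2; free=3−2=1
SNF(R) diag = [2, 6] → torsion [2, 6]

Answer: M ≅ ℤ^1 ⊕ ℤ/2 ⊕ ℤ/6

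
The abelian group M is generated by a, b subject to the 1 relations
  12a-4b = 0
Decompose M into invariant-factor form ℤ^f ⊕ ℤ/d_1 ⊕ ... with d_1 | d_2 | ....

rank_ℚ(R)=1; free=2−1=1
SNF(R) diag = [4] → torsion [4]

Answer: M ≅ ℤ^1 ⊕ ℤ/4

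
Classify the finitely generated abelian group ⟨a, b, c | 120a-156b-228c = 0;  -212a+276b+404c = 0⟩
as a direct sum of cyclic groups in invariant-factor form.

rank_ℚ(R)=2; free=3−2=1
SNF(R) diag = [4, 12] → torsion [4, 12]

Answer: M ≅ ℤ^1 ⊕ ℤ/4 ⊕ ℤ/12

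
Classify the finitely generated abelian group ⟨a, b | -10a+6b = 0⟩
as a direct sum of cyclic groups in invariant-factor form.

Answer: M ≅ ℤ^1 ⊕ ℤ/2

Derivation:
rank_ℚ(R)=1; free=2−1=1
SNF(R) diag = [2] → torsion [2]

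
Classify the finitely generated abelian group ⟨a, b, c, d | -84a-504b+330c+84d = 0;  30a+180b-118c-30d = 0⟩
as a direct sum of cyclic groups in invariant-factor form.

Answer: M ≅ ℤ^2 ⊕ ℤ/2 ⊕ ℤ/6

Derivation:
rank_ℚ(R)=2; free=4−2=2
SNF(R) diag = [2, 6] → torsion [2, 6]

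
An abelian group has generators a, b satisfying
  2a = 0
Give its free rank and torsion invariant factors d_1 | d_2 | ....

Answer: M ≅ ℤ^1 ⊕ ℤ/2

Derivation:
rank_ℚ(R)=1; free=2−1=1
SNF(R) diag = [2] → torsion [2]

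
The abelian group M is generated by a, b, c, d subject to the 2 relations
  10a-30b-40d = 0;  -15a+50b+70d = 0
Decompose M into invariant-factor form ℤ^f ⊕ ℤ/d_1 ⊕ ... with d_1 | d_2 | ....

rank_ℚ(R)=2; free=4−2=2
SNF(R) diag = [5, 10] → torsion [5, 10]

Answer: M ≅ ℤ^2 ⊕ ℤ/5 ⊕ ℤ/10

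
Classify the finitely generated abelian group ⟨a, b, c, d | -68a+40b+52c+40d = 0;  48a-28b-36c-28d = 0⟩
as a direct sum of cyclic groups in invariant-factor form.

Answer: M ≅ ℤ^2 ⊕ ℤ/4 ⊕ ℤ/4

Derivation:
rank_ℚ(R)=2; free=4−2=2
SNF(R) diag = [4, 4] → torsion [4, 4]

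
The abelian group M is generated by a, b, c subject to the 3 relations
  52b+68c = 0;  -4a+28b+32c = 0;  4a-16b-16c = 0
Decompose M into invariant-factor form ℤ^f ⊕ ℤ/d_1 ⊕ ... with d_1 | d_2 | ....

rank_ℚ(R)=3; free=3−3=0
SNF(R) diag = [4, 4, 4] → torsion [4, 4, 4]

Answer: M ≅ ℤ/4 ⊕ ℤ/4 ⊕ ℤ/4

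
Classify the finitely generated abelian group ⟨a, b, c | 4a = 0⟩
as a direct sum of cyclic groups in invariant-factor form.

Answer: M ≅ ℤ^2 ⊕ ℤ/4

Derivation:
rank_ℚ(R)=1; free=3−1=2
SNF(R) diag = [4] → torsion [4]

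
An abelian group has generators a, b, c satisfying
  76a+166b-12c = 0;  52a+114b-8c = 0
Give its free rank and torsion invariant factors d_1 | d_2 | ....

rank_ℚ(R)=2; free=3−2=1
SNF(R) diag = [2, 4] → torsion [2, 4]

Answer: M ≅ ℤ^1 ⊕ ℤ/2 ⊕ ℤ/4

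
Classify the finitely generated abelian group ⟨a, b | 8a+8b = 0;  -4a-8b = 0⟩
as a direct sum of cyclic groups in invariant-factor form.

rank_ℚ(R)=2; free=2−2=0
SNF(R) diag = [4, 8] → torsion [4, 8]

Answer: M ≅ ℤ/4 ⊕ ℤ/8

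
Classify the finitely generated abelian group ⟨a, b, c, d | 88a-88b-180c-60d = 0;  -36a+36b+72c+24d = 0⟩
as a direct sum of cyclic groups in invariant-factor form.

rank_ℚ(R)=2; free=4−2=2
SNF(R) diag = [4, 12] → torsion [4, 12]

Answer: M ≅ ℤ^2 ⊕ ℤ/4 ⊕ ℤ/12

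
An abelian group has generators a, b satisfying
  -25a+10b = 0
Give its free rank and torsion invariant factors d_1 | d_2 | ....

Answer: M ≅ ℤ^1 ⊕ ℤ/5

Derivation:
rank_ℚ(R)=1; free=2−1=1
SNF(R) diag = [5] → torsion [5]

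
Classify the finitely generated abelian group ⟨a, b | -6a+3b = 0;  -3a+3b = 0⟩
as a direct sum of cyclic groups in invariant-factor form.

Answer: M ≅ ℤ/3 ⊕ ℤ/3

Derivation:
rank_ℚ(R)=2; free=2−2=0
SNF(R) diag = [3, 3] → torsion [3, 3]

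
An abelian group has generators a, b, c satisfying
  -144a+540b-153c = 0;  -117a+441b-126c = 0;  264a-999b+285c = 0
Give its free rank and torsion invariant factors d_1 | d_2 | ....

rank_ℚ(R)=3; free=3−3=0
SNF(R) diag = [3, 9, 27] → torsion [3, 9, 27]

Answer: M ≅ ℤ/3 ⊕ ℤ/9 ⊕ ℤ/27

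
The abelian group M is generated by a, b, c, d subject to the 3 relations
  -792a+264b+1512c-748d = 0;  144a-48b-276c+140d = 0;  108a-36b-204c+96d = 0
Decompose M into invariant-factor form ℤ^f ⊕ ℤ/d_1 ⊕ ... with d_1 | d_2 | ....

rank_ℚ(R)=3; free=4−3=1
SNF(R) diag = [4, 12, 12] → torsion [4, 12, 12]

Answer: M ≅ ℤ^1 ⊕ ℤ/4 ⊕ ℤ/12 ⊕ ℤ/12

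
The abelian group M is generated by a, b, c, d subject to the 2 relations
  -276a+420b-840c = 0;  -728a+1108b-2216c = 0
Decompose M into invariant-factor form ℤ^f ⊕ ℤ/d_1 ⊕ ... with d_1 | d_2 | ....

rank_ℚ(R)=2; free=4−2=2
SNF(R) diag = [4, 12] → torsion [4, 12]

Answer: M ≅ ℤ^2 ⊕ ℤ/4 ⊕ ℤ/12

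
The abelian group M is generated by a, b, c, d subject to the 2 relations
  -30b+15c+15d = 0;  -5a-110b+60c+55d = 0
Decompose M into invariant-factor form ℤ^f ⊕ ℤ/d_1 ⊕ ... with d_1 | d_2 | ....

rank_ℚ(R)=2; free=4−2=2
SNF(R) diag = [5, 15] → torsion [5, 15]

Answer: M ≅ ℤ^2 ⊕ ℤ/5 ⊕ ℤ/15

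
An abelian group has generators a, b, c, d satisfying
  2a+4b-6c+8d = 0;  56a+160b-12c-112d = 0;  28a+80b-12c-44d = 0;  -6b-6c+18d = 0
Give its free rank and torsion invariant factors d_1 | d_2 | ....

rank_ℚ(R)=4; free=4−4=0
SNF(R) diag = [2, 6, 12, 12] → torsion [2, 6, 12, 12]

Answer: M ≅ ℤ/2 ⊕ ℤ/6 ⊕ ℤ/12 ⊕ ℤ/12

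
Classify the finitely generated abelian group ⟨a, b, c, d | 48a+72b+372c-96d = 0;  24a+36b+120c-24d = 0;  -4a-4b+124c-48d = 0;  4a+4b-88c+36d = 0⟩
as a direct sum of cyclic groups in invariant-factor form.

rank_ℚ(R)=4; free=4−4=0
SNF(R) diag = [4, 12, 12, 12] → torsion [4, 12, 12, 12]

Answer: M ≅ ℤ/4 ⊕ ℤ/12 ⊕ ℤ/12 ⊕ ℤ/12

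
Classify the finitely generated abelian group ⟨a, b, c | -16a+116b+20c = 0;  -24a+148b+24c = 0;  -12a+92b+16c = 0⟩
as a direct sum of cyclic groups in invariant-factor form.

rank_ℚ(R)=3; free=3−3=0
SNF(R) diag = [4, 4, 4] → torsion [4, 4, 4]

Answer: M ≅ ℤ/4 ⊕ ℤ/4 ⊕ ℤ/4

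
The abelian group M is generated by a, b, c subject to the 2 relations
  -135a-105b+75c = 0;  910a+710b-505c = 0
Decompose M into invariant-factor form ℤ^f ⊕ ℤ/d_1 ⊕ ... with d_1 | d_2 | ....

Answer: M ≅ ℤ^1 ⊕ ℤ/5 ⊕ ℤ/15

Derivation:
rank_ℚ(R)=2; free=3−2=1
SNF(R) diag = [5, 15] → torsion [5, 15]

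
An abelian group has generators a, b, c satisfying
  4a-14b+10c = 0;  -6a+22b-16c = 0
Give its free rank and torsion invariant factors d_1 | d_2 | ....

rank_ℚ(R)=2; free=3−2=1
SNF(R) diag = [2, 2] → torsion [2, 2]

Answer: M ≅ ℤ^1 ⊕ ℤ/2 ⊕ ℤ/2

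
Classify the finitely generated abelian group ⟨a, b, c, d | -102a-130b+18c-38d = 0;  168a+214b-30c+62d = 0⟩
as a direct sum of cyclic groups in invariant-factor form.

Answer: M ≅ ℤ^2 ⊕ ℤ/2 ⊕ ℤ/6

Derivation:
rank_ℚ(R)=2; free=4−2=2
SNF(R) diag = [2, 6] → torsion [2, 6]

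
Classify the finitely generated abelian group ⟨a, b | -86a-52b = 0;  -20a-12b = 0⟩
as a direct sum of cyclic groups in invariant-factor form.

rank_ℚ(R)=2; free=2−2=0
SNF(R) diag = [2, 4] → torsion [2, 4]

Answer: M ≅ ℤ/2 ⊕ ℤ/4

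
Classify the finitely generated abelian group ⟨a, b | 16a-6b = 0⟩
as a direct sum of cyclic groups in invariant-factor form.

Answer: M ≅ ℤ^1 ⊕ ℤ/2

Derivation:
rank_ℚ(R)=1; free=2−1=1
SNF(R) diag = [2] → torsion [2]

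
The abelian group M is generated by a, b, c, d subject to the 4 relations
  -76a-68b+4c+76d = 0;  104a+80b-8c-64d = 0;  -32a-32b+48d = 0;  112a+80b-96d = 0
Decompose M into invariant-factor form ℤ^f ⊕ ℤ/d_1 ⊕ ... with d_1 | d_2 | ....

Answer: M ≅ ℤ/4 ⊕ ℤ/8 ⊕ ℤ/16 ⊕ ℤ/16

Derivation:
rank_ℚ(R)=4; free=4−4=0
SNF(R) diag = [4, 8, 16, 16] → torsion [4, 8, 16, 16]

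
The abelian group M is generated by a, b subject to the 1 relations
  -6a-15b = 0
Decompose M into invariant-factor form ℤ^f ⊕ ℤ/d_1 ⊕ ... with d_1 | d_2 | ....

Answer: M ≅ ℤ^1 ⊕ ℤ/3

Derivation:
rank_ℚ(R)=1; free=2−1=1
SNF(R) diag = [3] → torsion [3]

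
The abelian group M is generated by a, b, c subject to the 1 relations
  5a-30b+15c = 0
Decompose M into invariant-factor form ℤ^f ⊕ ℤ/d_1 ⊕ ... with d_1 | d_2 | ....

Answer: M ≅ ℤ^2 ⊕ ℤ/5

Derivation:
rank_ℚ(R)=1; free=3−1=2
SNF(R) diag = [5] → torsion [5]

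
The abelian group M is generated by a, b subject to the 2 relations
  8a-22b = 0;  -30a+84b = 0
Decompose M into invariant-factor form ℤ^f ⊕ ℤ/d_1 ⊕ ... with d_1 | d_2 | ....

Answer: M ≅ ℤ/2 ⊕ ℤ/6

Derivation:
rank_ℚ(R)=2; free=2−2=0
SNF(R) diag = [2, 6] → torsion [2, 6]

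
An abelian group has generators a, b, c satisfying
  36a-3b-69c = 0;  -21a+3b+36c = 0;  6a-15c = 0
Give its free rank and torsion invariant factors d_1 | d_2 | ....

Answer: M ≅ ℤ/3 ⊕ ℤ/3 ⊕ ℤ/9

Derivation:
rank_ℚ(R)=3; free=3−3=0
SNF(R) diag = [3, 3, 9] → torsion [3, 3, 9]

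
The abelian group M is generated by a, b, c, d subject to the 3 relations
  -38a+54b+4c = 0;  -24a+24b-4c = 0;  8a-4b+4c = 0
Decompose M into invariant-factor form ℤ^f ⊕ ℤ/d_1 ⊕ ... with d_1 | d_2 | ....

Answer: M ≅ ℤ^1 ⊕ ℤ/2 ⊕ ℤ/4 ⊕ ℤ/4

Derivation:
rank_ℚ(R)=3; free=4−3=1
SNF(R) diag = [2, 4, 4] → torsion [2, 4, 4]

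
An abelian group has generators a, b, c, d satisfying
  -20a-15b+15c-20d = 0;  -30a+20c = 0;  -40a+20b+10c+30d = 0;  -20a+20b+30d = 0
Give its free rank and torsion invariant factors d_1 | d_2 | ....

rank_ℚ(R)=4; free=4−4=0
SNF(R) diag = [5, 10, 10, 10] → torsion [5, 10, 10, 10]

Answer: M ≅ ℤ/5 ⊕ ℤ/10 ⊕ ℤ/10 ⊕ ℤ/10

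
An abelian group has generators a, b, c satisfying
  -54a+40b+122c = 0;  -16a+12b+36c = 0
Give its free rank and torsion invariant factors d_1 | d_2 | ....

rank_ℚ(R)=2; free=3−2=1
SNF(R) diag = [2, 4] → torsion [2, 4]

Answer: M ≅ ℤ^1 ⊕ ℤ/2 ⊕ ℤ/4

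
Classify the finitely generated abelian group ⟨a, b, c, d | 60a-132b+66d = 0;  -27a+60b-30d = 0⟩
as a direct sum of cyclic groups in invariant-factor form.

rank_ℚ(R)=2; free=4−2=2
SNF(R) diag = [3, 6] → torsion [3, 6]

Answer: M ≅ ℤ^2 ⊕ ℤ/3 ⊕ ℤ/6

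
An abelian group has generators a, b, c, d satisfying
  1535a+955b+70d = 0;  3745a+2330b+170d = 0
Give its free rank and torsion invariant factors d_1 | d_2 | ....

rank_ℚ(R)=2; free=4−2=2
SNF(R) diag = [5, 15] → torsion [5, 15]

Answer: M ≅ ℤ^2 ⊕ ℤ/5 ⊕ ℤ/15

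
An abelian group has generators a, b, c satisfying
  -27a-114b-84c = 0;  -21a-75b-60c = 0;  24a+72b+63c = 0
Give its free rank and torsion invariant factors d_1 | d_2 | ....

rank_ℚ(R)=3; free=3−3=0
SNF(R) diag = [3, 3, 9] → torsion [3, 3, 9]

Answer: M ≅ ℤ/3 ⊕ ℤ/3 ⊕ ℤ/9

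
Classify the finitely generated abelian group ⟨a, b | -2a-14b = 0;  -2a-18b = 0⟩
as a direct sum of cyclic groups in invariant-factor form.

Answer: M ≅ ℤ/2 ⊕ ℤ/4

Derivation:
rank_ℚ(R)=2; free=2−2=0
SNF(R) diag = [2, 4] → torsion [2, 4]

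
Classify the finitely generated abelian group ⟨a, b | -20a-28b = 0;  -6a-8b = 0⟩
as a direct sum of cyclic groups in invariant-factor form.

Answer: M ≅ ℤ/2 ⊕ ℤ/4

Derivation:
rank_ℚ(R)=2; free=2−2=0
SNF(R) diag = [2, 4] → torsion [2, 4]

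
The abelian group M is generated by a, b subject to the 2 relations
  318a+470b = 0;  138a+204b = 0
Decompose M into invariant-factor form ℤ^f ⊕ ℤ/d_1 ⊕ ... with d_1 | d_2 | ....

Answer: M ≅ ℤ/2 ⊕ ℤ/6

Derivation:
rank_ℚ(R)=2; free=2−2=0
SNF(R) diag = [2, 6] → torsion [2, 6]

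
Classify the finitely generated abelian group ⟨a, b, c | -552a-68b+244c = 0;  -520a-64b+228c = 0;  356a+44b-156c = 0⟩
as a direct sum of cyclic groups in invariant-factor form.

rank_ℚ(R)=3; free=3−3=0
SNF(R) diag = [4, 4, 12] → torsion [4, 4, 12]

Answer: M ≅ ℤ/4 ⊕ ℤ/4 ⊕ ℤ/12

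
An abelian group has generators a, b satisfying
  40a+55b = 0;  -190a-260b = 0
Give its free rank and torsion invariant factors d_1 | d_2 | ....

Answer: M ≅ ℤ/5 ⊕ ℤ/10

Derivation:
rank_ℚ(R)=2; free=2−2=0
SNF(R) diag = [5, 10] → torsion [5, 10]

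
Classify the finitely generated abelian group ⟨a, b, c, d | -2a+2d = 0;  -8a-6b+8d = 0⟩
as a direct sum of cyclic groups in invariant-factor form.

rank_ℚ(R)=2; free=4−2=2
SNF(R) diag = [2, 6] → torsion [2, 6]

Answer: M ≅ ℤ^2 ⊕ ℤ/2 ⊕ ℤ/6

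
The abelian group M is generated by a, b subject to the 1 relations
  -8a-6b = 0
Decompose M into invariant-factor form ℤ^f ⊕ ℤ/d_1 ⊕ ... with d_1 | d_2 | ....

Answer: M ≅ ℤ^1 ⊕ ℤ/2

Derivation:
rank_ℚ(R)=1; free=2−1=1
SNF(R) diag = [2] → torsion [2]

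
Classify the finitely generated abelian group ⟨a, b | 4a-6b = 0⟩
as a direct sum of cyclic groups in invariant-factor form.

rank_ℚ(R)=1; free=2−1=1
SNF(R) diag = [2] → torsion [2]

Answer: M ≅ ℤ^1 ⊕ ℤ/2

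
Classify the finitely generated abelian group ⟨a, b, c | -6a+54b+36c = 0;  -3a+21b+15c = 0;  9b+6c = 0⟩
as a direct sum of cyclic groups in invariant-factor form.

Answer: M ≅ ℤ/3 ⊕ ℤ/3 ⊕ ℤ/6

Derivation:
rank_ℚ(R)=3; free=3−3=0
SNF(R) diag = [3, 3, 6] → torsion [3, 3, 6]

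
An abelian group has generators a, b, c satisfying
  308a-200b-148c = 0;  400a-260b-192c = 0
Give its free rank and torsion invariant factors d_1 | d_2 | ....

Answer: M ≅ ℤ^1 ⊕ ℤ/4 ⊕ ℤ/4

Derivation:
rank_ℚ(R)=2; free=3−2=1
SNF(R) diag = [4, 4] → torsion [4, 4]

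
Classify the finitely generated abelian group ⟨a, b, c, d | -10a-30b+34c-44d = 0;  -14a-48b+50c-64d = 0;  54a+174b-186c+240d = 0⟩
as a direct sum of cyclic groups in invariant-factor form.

Answer: M ≅ ℤ^1 ⊕ ℤ/2 ⊕ ℤ/6 ⊕ ℤ/12

Derivation:
rank_ℚ(R)=3; free=4−3=1
SNF(R) diag = [2, 6, 12] → torsion [2, 6, 12]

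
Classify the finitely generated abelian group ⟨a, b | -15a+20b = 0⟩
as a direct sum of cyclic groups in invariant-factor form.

rank_ℚ(R)=1; free=2−1=1
SNF(R) diag = [5] → torsion [5]

Answer: M ≅ ℤ^1 ⊕ ℤ/5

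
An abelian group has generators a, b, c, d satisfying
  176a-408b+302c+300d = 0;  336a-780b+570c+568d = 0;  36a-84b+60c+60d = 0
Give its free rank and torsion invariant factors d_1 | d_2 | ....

rank_ℚ(R)=3; free=4−3=1
SNF(R) diag = [2, 4, 12] → torsion [2, 4, 12]

Answer: M ≅ ℤ^1 ⊕ ℤ/2 ⊕ ℤ/4 ⊕ ℤ/12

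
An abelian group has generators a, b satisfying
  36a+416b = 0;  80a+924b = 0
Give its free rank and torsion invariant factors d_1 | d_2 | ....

Answer: M ≅ ℤ/4 ⊕ ℤ/4

Derivation:
rank_ℚ(R)=2; free=2−2=0
SNF(R) diag = [4, 4] → torsion [4, 4]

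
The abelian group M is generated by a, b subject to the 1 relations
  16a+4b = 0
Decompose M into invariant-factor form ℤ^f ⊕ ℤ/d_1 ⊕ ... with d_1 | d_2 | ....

rank_ℚ(R)=1; free=2−1=1
SNF(R) diag = [4] → torsion [4]

Answer: M ≅ ℤ^1 ⊕ ℤ/4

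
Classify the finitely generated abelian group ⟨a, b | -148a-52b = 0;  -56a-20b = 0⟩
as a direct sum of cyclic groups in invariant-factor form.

rank_ℚ(R)=2; free=2−2=0
SNF(R) diag = [4, 12] → torsion [4, 12]

Answer: M ≅ ℤ/4 ⊕ ℤ/12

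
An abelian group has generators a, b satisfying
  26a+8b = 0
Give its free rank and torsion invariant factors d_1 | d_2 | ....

Answer: M ≅ ℤ^1 ⊕ ℤ/2

Derivation:
rank_ℚ(R)=1; free=2−1=1
SNF(R) diag = [2] → torsion [2]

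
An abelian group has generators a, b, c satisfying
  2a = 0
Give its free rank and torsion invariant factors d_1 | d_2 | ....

rank_ℚ(R)=1; free=3−1=2
SNF(R) diag = [2] → torsion [2]

Answer: M ≅ ℤ^2 ⊕ ℤ/2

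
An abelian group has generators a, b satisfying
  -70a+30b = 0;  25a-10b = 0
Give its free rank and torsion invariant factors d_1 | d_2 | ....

rank_ℚ(R)=2; free=2−2=0
SNF(R) diag = [5, 10] → torsion [5, 10]

Answer: M ≅ ℤ/5 ⊕ ℤ/10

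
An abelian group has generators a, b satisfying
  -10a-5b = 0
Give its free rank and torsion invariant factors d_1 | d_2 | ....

rank_ℚ(R)=1; free=2−1=1
SNF(R) diag = [5] → torsion [5]

Answer: M ≅ ℤ^1 ⊕ ℤ/5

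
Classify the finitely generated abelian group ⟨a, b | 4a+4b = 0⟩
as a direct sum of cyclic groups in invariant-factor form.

Answer: M ≅ ℤ^1 ⊕ ℤ/4

Derivation:
rank_ℚ(R)=1; free=2−1=1
SNF(R) diag = [4] → torsion [4]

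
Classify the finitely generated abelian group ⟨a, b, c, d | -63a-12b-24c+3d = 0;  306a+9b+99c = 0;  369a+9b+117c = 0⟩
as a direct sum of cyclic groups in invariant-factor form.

Answer: M ≅ ℤ^1 ⊕ ℤ/3 ⊕ ℤ/9 ⊕ ℤ/9

Derivation:
rank_ℚ(R)=3; free=4−3=1
SNF(R) diag = [3, 9, 9] → torsion [3, 9, 9]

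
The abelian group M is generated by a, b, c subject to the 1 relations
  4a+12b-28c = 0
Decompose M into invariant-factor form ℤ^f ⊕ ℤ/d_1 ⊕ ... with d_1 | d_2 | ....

rank_ℚ(R)=1; free=3−1=2
SNF(R) diag = [4] → torsion [4]

Answer: M ≅ ℤ^2 ⊕ ℤ/4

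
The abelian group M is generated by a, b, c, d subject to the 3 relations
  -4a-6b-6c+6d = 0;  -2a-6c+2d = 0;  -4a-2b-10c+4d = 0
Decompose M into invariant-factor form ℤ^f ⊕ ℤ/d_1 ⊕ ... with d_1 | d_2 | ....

Answer: M ≅ ℤ^1 ⊕ ℤ/2 ⊕ ℤ/2 ⊕ ℤ/2

Derivation:
rank_ℚ(R)=3; free=4−3=1
SNF(R) diag = [2, 2, 2] → torsion [2, 2, 2]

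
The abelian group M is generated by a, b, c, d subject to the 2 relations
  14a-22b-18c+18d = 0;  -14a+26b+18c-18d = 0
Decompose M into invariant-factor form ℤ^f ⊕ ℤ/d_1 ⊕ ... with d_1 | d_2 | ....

Answer: M ≅ ℤ^2 ⊕ ℤ/2 ⊕ ℤ/4

Derivation:
rank_ℚ(R)=2; free=4−2=2
SNF(R) diag = [2, 4] → torsion [2, 4]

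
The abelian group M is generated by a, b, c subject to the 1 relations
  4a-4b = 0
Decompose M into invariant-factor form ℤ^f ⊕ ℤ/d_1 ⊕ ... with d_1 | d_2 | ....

Answer: M ≅ ℤ^2 ⊕ ℤ/4

Derivation:
rank_ℚ(R)=1; free=3−1=2
SNF(R) diag = [4] → torsion [4]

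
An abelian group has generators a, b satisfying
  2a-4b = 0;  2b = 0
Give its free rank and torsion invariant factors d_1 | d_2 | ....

Answer: M ≅ ℤ/2 ⊕ ℤ/2

Derivation:
rank_ℚ(R)=2; free=2−2=0
SNF(R) diag = [2, 2] → torsion [2, 2]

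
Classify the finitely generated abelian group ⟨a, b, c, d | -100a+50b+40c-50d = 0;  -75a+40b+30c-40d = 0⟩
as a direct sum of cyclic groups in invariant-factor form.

rank_ℚ(R)=2; free=4−2=2
SNF(R) diag = [5, 10] → torsion [5, 10]

Answer: M ≅ ℤ^2 ⊕ ℤ/5 ⊕ ℤ/10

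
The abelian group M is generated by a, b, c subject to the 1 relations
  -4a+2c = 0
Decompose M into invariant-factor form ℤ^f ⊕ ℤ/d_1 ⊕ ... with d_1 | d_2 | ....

Answer: M ≅ ℤ^2 ⊕ ℤ/2

Derivation:
rank_ℚ(R)=1; free=3−1=2
SNF(R) diag = [2] → torsion [2]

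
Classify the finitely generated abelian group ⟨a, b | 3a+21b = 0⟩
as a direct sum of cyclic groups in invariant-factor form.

Answer: M ≅ ℤ^1 ⊕ ℤ/3

Derivation:
rank_ℚ(R)=1; free=2−1=1
SNF(R) diag = [3] → torsion [3]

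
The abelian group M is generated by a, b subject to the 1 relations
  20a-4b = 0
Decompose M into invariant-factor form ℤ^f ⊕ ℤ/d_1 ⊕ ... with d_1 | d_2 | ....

rank_ℚ(R)=1; free=2−1=1
SNF(R) diag = [4] → torsion [4]

Answer: M ≅ ℤ^1 ⊕ ℤ/4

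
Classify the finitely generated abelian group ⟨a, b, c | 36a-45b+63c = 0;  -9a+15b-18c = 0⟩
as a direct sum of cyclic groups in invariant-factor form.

Answer: M ≅ ℤ^1 ⊕ ℤ/3 ⊕ ℤ/9

Derivation:
rank_ℚ(R)=2; free=3−2=1
SNF(R) diag = [3, 9] → torsion [3, 9]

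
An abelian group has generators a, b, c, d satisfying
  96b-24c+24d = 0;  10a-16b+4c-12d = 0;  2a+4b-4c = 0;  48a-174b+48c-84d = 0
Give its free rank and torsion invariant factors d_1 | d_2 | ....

rank_ℚ(R)=4; free=4−4=0
SNF(R) diag = [2, 6, 12, 24] → torsion [2, 6, 12, 24]

Answer: M ≅ ℤ/2 ⊕ ℤ/6 ⊕ ℤ/12 ⊕ ℤ/24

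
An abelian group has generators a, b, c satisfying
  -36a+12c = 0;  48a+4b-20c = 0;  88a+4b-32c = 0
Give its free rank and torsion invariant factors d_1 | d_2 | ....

Answer: M ≅ ℤ/4 ⊕ ℤ/4 ⊕ ℤ/12

Derivation:
rank_ℚ(R)=3; free=3−3=0
SNF(R) diag = [4, 4, 12] → torsion [4, 4, 12]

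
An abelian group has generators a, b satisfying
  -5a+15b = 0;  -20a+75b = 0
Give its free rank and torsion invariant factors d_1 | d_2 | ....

Answer: M ≅ ℤ/5 ⊕ ℤ/15

Derivation:
rank_ℚ(R)=2; free=2−2=0
SNF(R) diag = [5, 15] → torsion [5, 15]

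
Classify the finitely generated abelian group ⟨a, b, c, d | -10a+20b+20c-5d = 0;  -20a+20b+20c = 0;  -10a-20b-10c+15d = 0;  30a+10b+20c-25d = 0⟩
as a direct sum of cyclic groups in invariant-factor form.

rank_ℚ(R)=4; free=4−4=0
SNF(R) diag = [5, 10, 10, 20] → torsion [5, 10, 10, 20]

Answer: M ≅ ℤ/5 ⊕ ℤ/10 ⊕ ℤ/10 ⊕ ℤ/20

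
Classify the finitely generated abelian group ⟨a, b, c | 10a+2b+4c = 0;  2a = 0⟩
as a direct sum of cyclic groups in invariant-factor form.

rank_ℚ(R)=2; free=3−2=1
SNF(R) diag = [2, 2] → torsion [2, 2]

Answer: M ≅ ℤ^1 ⊕ ℤ/2 ⊕ ℤ/2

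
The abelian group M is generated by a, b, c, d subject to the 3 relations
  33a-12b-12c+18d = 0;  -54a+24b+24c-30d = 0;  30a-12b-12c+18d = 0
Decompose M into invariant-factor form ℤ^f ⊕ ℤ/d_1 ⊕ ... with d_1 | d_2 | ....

rank_ℚ(R)=3; free=4−3=1
SNF(R) diag = [3, 6, 12] → torsion [3, 6, 12]

Answer: M ≅ ℤ^1 ⊕ ℤ/3 ⊕ ℤ/6 ⊕ ℤ/12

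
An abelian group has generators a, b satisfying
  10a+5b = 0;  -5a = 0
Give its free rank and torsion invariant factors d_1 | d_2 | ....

Answer: M ≅ ℤ/5 ⊕ ℤ/5

Derivation:
rank_ℚ(R)=2; free=2−2=0
SNF(R) diag = [5, 5] → torsion [5, 5]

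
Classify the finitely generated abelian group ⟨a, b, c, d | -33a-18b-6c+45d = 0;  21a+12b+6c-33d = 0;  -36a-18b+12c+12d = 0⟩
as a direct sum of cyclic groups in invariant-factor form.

rank_ℚ(R)=3; free=4−3=1
SNF(R) diag = [3, 6, 12] → torsion [3, 6, 12]

Answer: M ≅ ℤ^1 ⊕ ℤ/3 ⊕ ℤ/6 ⊕ ℤ/12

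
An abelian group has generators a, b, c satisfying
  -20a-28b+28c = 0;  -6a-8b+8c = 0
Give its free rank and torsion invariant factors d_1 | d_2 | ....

rank_ℚ(R)=2; free=3−2=1
SNF(R) diag = [2, 4] → torsion [2, 4]

Answer: M ≅ ℤ^1 ⊕ ℤ/2 ⊕ ℤ/4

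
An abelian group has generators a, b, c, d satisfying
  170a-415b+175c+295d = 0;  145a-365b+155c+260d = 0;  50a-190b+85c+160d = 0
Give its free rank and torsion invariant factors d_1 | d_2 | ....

rank_ℚ(R)=3; free=4−3=1
SNF(R) diag = [5, 15, 45] → torsion [5, 15, 45]

Answer: M ≅ ℤ^1 ⊕ ℤ/5 ⊕ ℤ/15 ⊕ ℤ/45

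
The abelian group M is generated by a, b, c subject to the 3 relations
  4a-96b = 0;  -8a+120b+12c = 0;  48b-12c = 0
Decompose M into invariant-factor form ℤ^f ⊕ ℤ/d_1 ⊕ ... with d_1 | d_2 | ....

Answer: M ≅ ℤ/4 ⊕ ℤ/12 ⊕ ℤ/24

Derivation:
rank_ℚ(R)=3; free=3−3=0
SNF(R) diag = [4, 12, 24] → torsion [4, 12, 24]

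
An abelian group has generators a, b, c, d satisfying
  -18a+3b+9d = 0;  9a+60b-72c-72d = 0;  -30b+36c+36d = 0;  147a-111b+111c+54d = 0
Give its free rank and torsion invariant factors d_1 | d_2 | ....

rank_ℚ(R)=4; free=4−4=0
SNF(R) diag = [3, 3, 9, 18] → torsion [3, 3, 9, 18]

Answer: M ≅ ℤ/3 ⊕ ℤ/3 ⊕ ℤ/9 ⊕ ℤ/18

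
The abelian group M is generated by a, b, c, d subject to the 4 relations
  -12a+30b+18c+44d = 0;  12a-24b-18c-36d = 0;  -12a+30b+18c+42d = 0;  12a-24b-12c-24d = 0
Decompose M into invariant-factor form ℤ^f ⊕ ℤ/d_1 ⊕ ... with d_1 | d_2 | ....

rank_ℚ(R)=4; free=4−4=0
SNF(R) diag = [2, 6, 6, 12] → torsion [2, 6, 6, 12]

Answer: M ≅ ℤ/2 ⊕ ℤ/6 ⊕ ℤ/6 ⊕ ℤ/12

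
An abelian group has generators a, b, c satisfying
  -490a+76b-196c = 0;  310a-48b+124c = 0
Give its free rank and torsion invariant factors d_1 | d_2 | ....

Answer: M ≅ ℤ^1 ⊕ ℤ/2 ⊕ ℤ/4

Derivation:
rank_ℚ(R)=2; free=3−2=1
SNF(R) diag = [2, 4] → torsion [2, 4]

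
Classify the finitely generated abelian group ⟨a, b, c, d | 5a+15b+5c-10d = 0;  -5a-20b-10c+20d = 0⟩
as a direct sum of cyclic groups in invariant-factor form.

rank_ℚ(R)=2; free=4−2=2
SNF(R) diag = [5, 5] → torsion [5, 5]

Answer: M ≅ ℤ^2 ⊕ ℤ/5 ⊕ ℤ/5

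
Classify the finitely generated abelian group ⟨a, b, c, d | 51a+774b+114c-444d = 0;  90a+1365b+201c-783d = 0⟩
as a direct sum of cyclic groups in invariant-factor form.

Answer: M ≅ ℤ^2 ⊕ ℤ/3 ⊕ ℤ/3

Derivation:
rank_ℚ(R)=2; free=4−2=2
SNF(R) diag = [3, 3] → torsion [3, 3]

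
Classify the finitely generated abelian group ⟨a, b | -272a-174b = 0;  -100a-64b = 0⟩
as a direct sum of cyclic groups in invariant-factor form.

rank_ℚ(R)=2; free=2−2=0
SNF(R) diag = [2, 4] → torsion [2, 4]

Answer: M ≅ ℤ/2 ⊕ ℤ/4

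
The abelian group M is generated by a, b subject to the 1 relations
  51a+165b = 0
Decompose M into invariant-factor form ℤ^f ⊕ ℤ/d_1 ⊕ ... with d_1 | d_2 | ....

Answer: M ≅ ℤ^1 ⊕ ℤ/3

Derivation:
rank_ℚ(R)=1; free=2−1=1
SNF(R) diag = [3] → torsion [3]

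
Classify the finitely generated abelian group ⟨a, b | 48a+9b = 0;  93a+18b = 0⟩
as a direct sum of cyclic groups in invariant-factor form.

Answer: M ≅ ℤ/3 ⊕ ℤ/9

Derivation:
rank_ℚ(R)=2; free=2−2=0
SNF(R) diag = [3, 9] → torsion [3, 9]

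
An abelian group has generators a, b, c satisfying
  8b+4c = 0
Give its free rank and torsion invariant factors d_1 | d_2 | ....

Answer: M ≅ ℤ^2 ⊕ ℤ/4

Derivation:
rank_ℚ(R)=1; free=3−1=2
SNF(R) diag = [4] → torsion [4]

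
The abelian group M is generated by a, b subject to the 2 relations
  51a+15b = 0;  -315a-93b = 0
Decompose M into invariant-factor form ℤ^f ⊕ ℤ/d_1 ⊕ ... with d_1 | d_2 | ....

Answer: M ≅ ℤ/3 ⊕ ℤ/6

Derivation:
rank_ℚ(R)=2; free=2−2=0
SNF(R) diag = [3, 6] → torsion [3, 6]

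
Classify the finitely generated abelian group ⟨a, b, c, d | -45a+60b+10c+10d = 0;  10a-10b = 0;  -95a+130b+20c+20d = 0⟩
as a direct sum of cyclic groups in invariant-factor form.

rank_ℚ(R)=3; free=4−3=1
SNF(R) diag = [5, 10, 10] → torsion [5, 10, 10]

Answer: M ≅ ℤ^1 ⊕ ℤ/5 ⊕ ℤ/10 ⊕ ℤ/10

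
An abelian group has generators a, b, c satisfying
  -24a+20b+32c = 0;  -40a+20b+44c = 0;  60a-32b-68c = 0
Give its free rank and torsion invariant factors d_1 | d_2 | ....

rank_ℚ(R)=3; free=3−3=0
SNF(R) diag = [4, 4, 12] → torsion [4, 4, 12]

Answer: M ≅ ℤ/4 ⊕ ℤ/4 ⊕ ℤ/12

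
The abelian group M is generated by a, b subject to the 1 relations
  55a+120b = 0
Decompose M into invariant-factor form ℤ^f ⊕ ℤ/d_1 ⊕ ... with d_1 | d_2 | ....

Answer: M ≅ ℤ^1 ⊕ ℤ/5

Derivation:
rank_ℚ(R)=1; free=2−1=1
SNF(R) diag = [5] → torsion [5]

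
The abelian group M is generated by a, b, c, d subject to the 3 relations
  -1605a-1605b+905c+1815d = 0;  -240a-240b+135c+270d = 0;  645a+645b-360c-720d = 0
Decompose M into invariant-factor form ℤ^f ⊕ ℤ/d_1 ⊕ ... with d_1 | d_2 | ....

rank_ℚ(R)=3; free=4−3=1
SNF(R) diag = [5, 15, 45] → torsion [5, 15, 45]

Answer: M ≅ ℤ^1 ⊕ ℤ/5 ⊕ ℤ/15 ⊕ ℤ/45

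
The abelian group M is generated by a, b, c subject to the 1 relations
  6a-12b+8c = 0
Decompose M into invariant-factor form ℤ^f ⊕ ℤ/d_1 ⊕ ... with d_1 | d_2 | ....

Answer: M ≅ ℤ^2 ⊕ ℤ/2

Derivation:
rank_ℚ(R)=1; free=3−1=2
SNF(R) diag = [2] → torsion [2]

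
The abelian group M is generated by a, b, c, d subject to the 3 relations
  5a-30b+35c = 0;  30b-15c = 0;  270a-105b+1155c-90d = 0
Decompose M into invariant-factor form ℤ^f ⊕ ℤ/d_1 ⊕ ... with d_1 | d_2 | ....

rank_ℚ(R)=3; free=4−3=1
SNF(R) diag = [5, 15, 45] → torsion [5, 15, 45]

Answer: M ≅ ℤ^1 ⊕ ℤ/5 ⊕ ℤ/15 ⊕ ℤ/45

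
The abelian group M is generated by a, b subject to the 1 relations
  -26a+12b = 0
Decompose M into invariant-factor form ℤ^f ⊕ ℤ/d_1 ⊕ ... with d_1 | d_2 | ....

rank_ℚ(R)=1; free=2−1=1
SNF(R) diag = [2] → torsion [2]

Answer: M ≅ ℤ^1 ⊕ ℤ/2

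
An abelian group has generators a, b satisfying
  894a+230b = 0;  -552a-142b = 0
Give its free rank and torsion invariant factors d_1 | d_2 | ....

rank_ℚ(R)=2; free=2−2=0
SNF(R) diag = [2, 6] → torsion [2, 6]

Answer: M ≅ ℤ/2 ⊕ ℤ/6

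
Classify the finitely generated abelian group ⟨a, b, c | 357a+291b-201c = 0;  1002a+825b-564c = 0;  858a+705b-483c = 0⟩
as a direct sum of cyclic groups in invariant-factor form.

Answer: M ≅ ℤ/3 ⊕ ℤ/3 ⊕ ℤ/9

Derivation:
rank_ℚ(R)=3; free=3−3=0
SNF(R) diag = [3, 3, 9] → torsion [3, 3, 9]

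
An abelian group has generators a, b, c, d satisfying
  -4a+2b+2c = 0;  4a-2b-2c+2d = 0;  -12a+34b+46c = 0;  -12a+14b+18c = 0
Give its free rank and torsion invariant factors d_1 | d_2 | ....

rank_ℚ(R)=4; free=4−4=0
SNF(R) diag = [2, 2, 4, 8] → torsion [2, 2, 4, 8]

Answer: M ≅ ℤ/2 ⊕ ℤ/2 ⊕ ℤ/4 ⊕ ℤ/8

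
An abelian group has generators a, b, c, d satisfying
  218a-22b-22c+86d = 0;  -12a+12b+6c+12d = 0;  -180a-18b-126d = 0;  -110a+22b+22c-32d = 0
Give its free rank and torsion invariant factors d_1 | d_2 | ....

Answer: M ≅ ℤ/2 ⊕ ℤ/6 ⊕ ℤ/18 ⊕ ℤ/54

Derivation:
rank_ℚ(R)=4; free=4−4=0
SNF(R) diag = [2, 6, 18, 54] → torsion [2, 6, 18, 54]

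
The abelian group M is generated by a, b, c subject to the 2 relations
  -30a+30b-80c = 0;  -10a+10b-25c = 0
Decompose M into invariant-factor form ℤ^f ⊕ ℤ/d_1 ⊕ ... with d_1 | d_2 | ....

rank_ℚ(R)=2; free=3−2=1
SNF(R) diag = [5, 10] → torsion [5, 10]

Answer: M ≅ ℤ^1 ⊕ ℤ/5 ⊕ ℤ/10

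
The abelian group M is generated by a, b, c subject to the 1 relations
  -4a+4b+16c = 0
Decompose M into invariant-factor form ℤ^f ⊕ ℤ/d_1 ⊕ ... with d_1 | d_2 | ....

Answer: M ≅ ℤ^2 ⊕ ℤ/4

Derivation:
rank_ℚ(R)=1; free=3−1=2
SNF(R) diag = [4] → torsion [4]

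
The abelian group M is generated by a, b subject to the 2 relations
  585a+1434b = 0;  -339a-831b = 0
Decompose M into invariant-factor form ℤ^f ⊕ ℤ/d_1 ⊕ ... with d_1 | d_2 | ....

Answer: M ≅ ℤ/3 ⊕ ℤ/3

Derivation:
rank_ℚ(R)=2; free=2−2=0
SNF(R) diag = [3, 3] → torsion [3, 3]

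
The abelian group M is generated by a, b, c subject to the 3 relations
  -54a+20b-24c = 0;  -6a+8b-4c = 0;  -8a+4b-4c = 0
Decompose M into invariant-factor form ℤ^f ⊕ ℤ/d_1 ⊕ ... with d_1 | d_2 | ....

Answer: M ≅ ℤ/2 ⊕ ℤ/4 ⊕ ℤ/8

Derivation:
rank_ℚ(R)=3; free=3−3=0
SNF(R) diag = [2, 4, 8] → torsion [2, 4, 8]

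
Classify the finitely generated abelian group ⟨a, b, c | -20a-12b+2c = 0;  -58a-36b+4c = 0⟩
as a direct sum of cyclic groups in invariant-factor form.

Answer: M ≅ ℤ^1 ⊕ ℤ/2 ⊕ ℤ/6

Derivation:
rank_ℚ(R)=2; free=3−2=1
SNF(R) diag = [2, 6] → torsion [2, 6]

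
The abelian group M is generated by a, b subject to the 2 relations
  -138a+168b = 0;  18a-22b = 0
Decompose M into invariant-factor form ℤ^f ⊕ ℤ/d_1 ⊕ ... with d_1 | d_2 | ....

rank_ℚ(R)=2; free=2−2=0
SNF(R) diag = [2, 6] → torsion [2, 6]

Answer: M ≅ ℤ/2 ⊕ ℤ/6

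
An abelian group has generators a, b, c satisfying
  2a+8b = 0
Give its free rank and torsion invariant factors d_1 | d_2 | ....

Answer: M ≅ ℤ^2 ⊕ ℤ/2

Derivation:
rank_ℚ(R)=1; free=3−1=2
SNF(R) diag = [2] → torsion [2]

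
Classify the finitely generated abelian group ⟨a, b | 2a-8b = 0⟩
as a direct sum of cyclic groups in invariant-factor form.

rank_ℚ(R)=1; free=2−1=1
SNF(R) diag = [2] → torsion [2]

Answer: M ≅ ℤ^1 ⊕ ℤ/2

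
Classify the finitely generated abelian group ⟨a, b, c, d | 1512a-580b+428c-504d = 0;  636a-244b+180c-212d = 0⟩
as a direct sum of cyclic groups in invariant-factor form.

rank_ℚ(R)=2; free=4−2=2
SNF(R) diag = [4, 4] → torsion [4, 4]

Answer: M ≅ ℤ^2 ⊕ ℤ/4 ⊕ ℤ/4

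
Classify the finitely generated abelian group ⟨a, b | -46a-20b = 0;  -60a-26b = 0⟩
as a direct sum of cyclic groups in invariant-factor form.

Answer: M ≅ ℤ/2 ⊕ ℤ/2

Derivation:
rank_ℚ(R)=2; free=2−2=0
SNF(R) diag = [2, 2] → torsion [2, 2]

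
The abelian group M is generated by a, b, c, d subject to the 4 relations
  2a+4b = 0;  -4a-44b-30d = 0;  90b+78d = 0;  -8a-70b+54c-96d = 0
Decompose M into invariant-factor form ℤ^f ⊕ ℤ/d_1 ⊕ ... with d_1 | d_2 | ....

Answer: M ≅ ℤ/2 ⊕ ℤ/6 ⊕ ℤ/18 ⊕ ℤ/54

Derivation:
rank_ℚ(R)=4; free=4−4=0
SNF(R) diag = [2, 6, 18, 54] → torsion [2, 6, 18, 54]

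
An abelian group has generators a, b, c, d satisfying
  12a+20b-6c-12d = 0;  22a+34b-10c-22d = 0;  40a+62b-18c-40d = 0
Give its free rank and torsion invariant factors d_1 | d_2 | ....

rank_ℚ(R)=3; free=4−3=1
SNF(R) diag = [2, 2, 2] → torsion [2, 2, 2]

Answer: M ≅ ℤ^1 ⊕ ℤ/2 ⊕ ℤ/2 ⊕ ℤ/2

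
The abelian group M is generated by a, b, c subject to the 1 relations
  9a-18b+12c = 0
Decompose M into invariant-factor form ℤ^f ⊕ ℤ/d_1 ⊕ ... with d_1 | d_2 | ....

rank_ℚ(R)=1; free=3−1=2
SNF(R) diag = [3] → torsion [3]

Answer: M ≅ ℤ^2 ⊕ ℤ/3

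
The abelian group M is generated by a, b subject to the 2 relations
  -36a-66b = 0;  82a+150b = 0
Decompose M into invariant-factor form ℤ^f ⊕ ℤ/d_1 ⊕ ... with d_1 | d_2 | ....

rank_ℚ(R)=2; free=2−2=0
SNF(R) diag = [2, 6] → torsion [2, 6]

Answer: M ≅ ℤ/2 ⊕ ℤ/6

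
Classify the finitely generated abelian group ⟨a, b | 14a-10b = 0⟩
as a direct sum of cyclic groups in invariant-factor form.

rank_ℚ(R)=1; free=2−1=1
SNF(R) diag = [2] → torsion [2]

Answer: M ≅ ℤ^1 ⊕ ℤ/2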